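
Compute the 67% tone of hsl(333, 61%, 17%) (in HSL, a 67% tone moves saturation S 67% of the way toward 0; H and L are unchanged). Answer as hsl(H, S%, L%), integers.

hsl(333, 20%, 17%)

S moves 67% from 61 toward 0: 61 − 40.87 = 20.13 → 20.
H and L are unchanged.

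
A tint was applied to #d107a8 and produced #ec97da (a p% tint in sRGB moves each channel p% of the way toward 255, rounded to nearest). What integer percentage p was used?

#d107a8 is rgb(209, 7, 168); #ec97da is rgb(236, 151, 218).
On the G channel (widest range): 151 ≈ 7 + (p/100)(255 − 7), so p ≈ 100×(151 − 7)/(255 − 7) = 14400/248 = 58.06.
p = 58 reproduces all three channels after rounding.

58%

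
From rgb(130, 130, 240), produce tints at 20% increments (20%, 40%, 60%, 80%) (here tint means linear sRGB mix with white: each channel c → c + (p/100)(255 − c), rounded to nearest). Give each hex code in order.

20%: (130 + 25 = 155→155, 130 + 25 = 155→155, 240 + 3 = 243→243) → #9B9BF3
40%: (130 + 50 = 180→180, 130 + 50 = 180→180, 240 + 6 = 246→246) → #B4B4F6
60%: (130 + 75 = 205→205, 130 + 75 = 205→205, 240 + 9 = 249→249) → #CDCDF9
80%: (130 + 100 = 230→230, 130 + 100 = 230→230, 240 + 12 = 252→252) → #E6E6FC

#9B9BF3, #B4B4F6, #CDCDF9, #E6E6FC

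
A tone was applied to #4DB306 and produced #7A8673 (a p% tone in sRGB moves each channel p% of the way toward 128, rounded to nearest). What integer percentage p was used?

#4DB306 is rgb(77, 179, 6); #7A8673 is rgb(122, 134, 115).
On the B channel (widest range): 115 ≈ 6 + (p/100)(128 − 6), so p ≈ 100×(115 − 6)/(128 − 6) = 10900/122 = 89.34.
p = 89 reproduces all three channels after rounding.

89%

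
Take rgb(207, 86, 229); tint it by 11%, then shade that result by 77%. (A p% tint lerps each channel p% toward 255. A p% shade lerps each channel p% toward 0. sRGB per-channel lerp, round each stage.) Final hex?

An 11% tint moves each channel 11% toward 255:
  R: 207 + 5.28 = 212.28 → 212
  G: 86 + 0.11×(255−86) = 86 + 18.59 = 104.59 → 105
  B: 229 + 2.86 = 231.86 → 232
After the tint: rgb(212, 105, 232) = #d469e8.
Per channel, c → c + 0.77(0 − c):
  R: 212 + 0.77×(0−212) = 212 − 163.24 = 48.76 → 49
  G: 105 + 0.77×(0−105) = 105 − 80.85 = 24.15 → 24
  B: 232 − 178.64 = 53.36 → 53
rgb(49, 24, 53) = #311835.

#311835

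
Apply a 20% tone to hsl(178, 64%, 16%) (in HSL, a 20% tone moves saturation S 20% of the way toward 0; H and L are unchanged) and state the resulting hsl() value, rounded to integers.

hsl(178, 51%, 16%)

S moves 20% from 64 toward 0: 64 − 12.8 = 51.2 → 51.
H and L are unchanged.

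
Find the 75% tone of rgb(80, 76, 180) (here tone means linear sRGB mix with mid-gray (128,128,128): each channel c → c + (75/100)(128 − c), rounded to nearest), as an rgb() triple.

Lerp each channel 75% toward 128:
  R: 80 + 0.75×(128−80) = 80 + 36 = 116 → 116
  G: 76 + 39 = 115 → 115
  B: 180 − 39 = 141 → 141

rgb(116, 115, 141)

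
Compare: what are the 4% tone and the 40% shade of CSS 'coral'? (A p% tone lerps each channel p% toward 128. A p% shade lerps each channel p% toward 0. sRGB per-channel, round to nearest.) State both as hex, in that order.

CSS coral is rgb(255, 127, 80).
4% tone:
  R: 255 + 0.04×(128−255) = 255 − 5.08 = 249.92 → 250
  G: 127 + 0.04×(128−127) = 127 + 0.04 = 127.04 → 127
  B: 80 + 1.92 = 81.92 → 82
  → #fa7f52
40% shade:
  R: 255 + 0.4×(0−255) = 255 − 102 = 153 → 153
  G: 127 + 0.4×(0−127) = 127 − 50.8 = 76.2 → 76
  B: 80 − 32 = 48 → 48
  → #994c30

#fa7f52, #994c30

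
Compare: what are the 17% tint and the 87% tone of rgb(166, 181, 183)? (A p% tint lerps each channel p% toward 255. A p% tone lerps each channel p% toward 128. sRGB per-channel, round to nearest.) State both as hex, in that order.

#B5C2C3, #858787

17% tint:
  R: 166 + 15.13 = 181.13 → 181
  G: 181 + 12.58 = 193.58 → 194
  B: 183 + 12.24 = 195.24 → 195
  → #B5C2C3
87% tone:
  R: 166 + 0.87×(128−166) = 166 − 33.06 = 132.94 → 133
  G: 181 − 46.11 = 134.89 → 135
  B: 183 + 0.87×(128−183) = 183 − 47.85 = 135.15 → 135
  → #858787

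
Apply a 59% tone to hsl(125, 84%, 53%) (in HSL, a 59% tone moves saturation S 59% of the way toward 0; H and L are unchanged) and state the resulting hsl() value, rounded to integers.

S moves 59% from 84 toward 0: 84 − 49.56 = 34.44 → 34.
H and L are unchanged.

hsl(125, 34%, 53%)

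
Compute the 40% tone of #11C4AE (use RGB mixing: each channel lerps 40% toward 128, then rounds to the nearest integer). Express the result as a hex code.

#11C4AE is rgb(17, 196, 174).
Lerp each channel 40% toward 128:
  R: 17 + 0.4×(128−17) = 17 + 44.4 = 61.4 → 61
  G: 196 − 27.2 = 168.8 → 169
  B: 174 + 0.4×(128−174) = 174 − 18.4 = 155.6 → 156
rgb(61, 169, 156) = #3DA99C.

#3DA99C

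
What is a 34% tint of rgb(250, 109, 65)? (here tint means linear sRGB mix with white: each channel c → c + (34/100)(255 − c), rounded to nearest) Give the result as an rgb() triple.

rgb(252, 159, 130)

Lerp each channel 34% toward 255:
  R: 250 + 1.7 = 251.7 → 252
  G: 109 + 49.64 = 158.64 → 159
  B: 65 + 64.6 = 129.6 → 130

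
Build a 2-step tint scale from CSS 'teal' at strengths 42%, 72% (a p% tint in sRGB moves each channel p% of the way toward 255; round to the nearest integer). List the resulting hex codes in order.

CSS teal is rgb(0, 128, 128).
42%: (0 + 107.1 = 107.1→107, 128 + 53.34 = 181.34→181, 128 + 53.34 = 181.34→181) → #6BB5B5
72%: (0 + 183.6 = 183.6→184, 128 + 91.44 = 219.44→219, 128 + 91.44 = 219.44→219) → #B8DBDB

#6BB5B5, #B8DBDB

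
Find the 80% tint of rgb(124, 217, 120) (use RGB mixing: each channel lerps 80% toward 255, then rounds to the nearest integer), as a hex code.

#e5f7e4

Lerp each channel 80% toward 255:
  R: 124 + 104.8 = 228.8 → 229
  G: 217 + 0.8×(255−217) = 217 + 30.4 = 247.4 → 247
  B: 120 + 108 = 228 → 228
rgb(229, 247, 228) = #e5f7e4.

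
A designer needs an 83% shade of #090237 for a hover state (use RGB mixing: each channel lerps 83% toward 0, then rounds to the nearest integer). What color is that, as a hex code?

#020009

#090237 is rgb(9, 2, 55).
An 83% shade moves each channel 83% toward 0:
  R: 9 + 0.83×(0−9) = 9 − 7.47 = 1.53 → 2
  G: 2 + 0.83×(0−2) = 2 − 1.66 = 0.34 → 0
  B: 55 + 0.83×(0−55) = 55 − 45.65 = 9.35 → 9
rgb(2, 0, 9) = #020009.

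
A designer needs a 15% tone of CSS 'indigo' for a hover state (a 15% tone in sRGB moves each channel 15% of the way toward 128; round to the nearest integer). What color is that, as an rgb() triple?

CSS indigo is rgb(75, 0, 130).
A 15% tone moves each channel 15% toward 128:
  R: 75 + 0.15×(128−75) = 75 + 7.95 = 82.95 → 83
  G: 0 + 0.15×(128−0) = 0 + 19.2 = 19.2 → 19
  B: 130 − 0.3 = 129.7 → 130

rgb(83, 19, 130)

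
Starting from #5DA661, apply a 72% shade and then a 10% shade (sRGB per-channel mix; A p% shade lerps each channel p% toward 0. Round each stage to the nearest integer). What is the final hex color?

#5DA661 is rgb(93, 166, 97).
A 72% shade moves each channel 72% toward 0:
  R: 93 + 0.72×(0−93) = 93 − 66.96 = 26.04 → 26
  G: 166 + 0.72×(0−166) = 166 − 119.52 = 46.48 → 46
  B: 97 − 69.84 = 27.16 → 27
After the shade: rgb(26, 46, 27) = #1A2E1B.
A 10% shade moves each channel 10% toward 0:
  R: 26 + 0.1×(0−26) = 26 − 2.6 = 23.4 → 23
  G: 46 − 4.6 = 41.4 → 41
  B: 27 + 0.1×(0−27) = 27 − 2.7 = 24.3 → 24
rgb(23, 41, 24) = #172918.

#172918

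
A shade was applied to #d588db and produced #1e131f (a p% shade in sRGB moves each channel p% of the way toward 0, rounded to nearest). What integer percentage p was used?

#d588db is rgb(213, 136, 219); #1e131f is rgb(30, 19, 31).
On the B channel (widest range): 31 ≈ 219 + (p/100)(0 − 219), so p ≈ 100×(31 − 219)/(0 − 219) = -18800/-219 = 85.84.
p = 86 reproduces all three channels after rounding.

86%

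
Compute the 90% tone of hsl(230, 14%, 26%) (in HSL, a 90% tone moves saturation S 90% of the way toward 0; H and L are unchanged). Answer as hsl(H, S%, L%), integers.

hsl(230, 1%, 26%)

S moves 90% from 14 toward 0: 14 − 12.6 = 1.4 → 1.
H and L are unchanged.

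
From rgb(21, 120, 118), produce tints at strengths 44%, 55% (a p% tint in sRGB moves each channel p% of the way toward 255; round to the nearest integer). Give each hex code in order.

#7cb3b2, #96c2c1

44%: (21 + 102.96 = 123.96→124, 120 + 59.4 = 179.4→179, 118 + 60.28 = 178.28→178) → #7cb3b2
55%: (21 + 128.7 = 149.7→150, 120 + 74.25 = 194.25→194, 118 + 75.35 = 193.35→193) → #96c2c1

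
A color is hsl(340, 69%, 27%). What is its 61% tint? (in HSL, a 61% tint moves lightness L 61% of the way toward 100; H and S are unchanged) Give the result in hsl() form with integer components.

hsl(340, 69%, 72%)

L moves 61% from 27 toward 100: 27 + 44.53 = 71.53 → 72.
H and S are unchanged.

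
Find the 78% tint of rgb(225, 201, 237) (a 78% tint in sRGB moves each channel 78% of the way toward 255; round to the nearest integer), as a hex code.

#F8F3FB

Per channel, c → c + 0.78(255 − c):
  R: 225 + 0.78×(255−225) = 225 + 23.4 = 248.4 → 248
  G: 201 + 0.78×(255−201) = 201 + 42.12 = 243.12 → 243
  B: 237 + 0.78×(255−237) = 237 + 14.04 = 251.04 → 251
rgb(248, 243, 251) = #F8F3FB.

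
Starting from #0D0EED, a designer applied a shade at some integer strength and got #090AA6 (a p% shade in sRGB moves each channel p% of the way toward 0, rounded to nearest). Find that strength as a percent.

#0D0EED is rgb(13, 14, 237); #090AA6 is rgb(9, 10, 166).
On the B channel (widest range): 166 ≈ 237 + (p/100)(0 − 237), so p ≈ 100×(166 − 237)/(0 − 237) = -7100/-237 = 29.96.
p = 30 reproduces all three channels after rounding.

30%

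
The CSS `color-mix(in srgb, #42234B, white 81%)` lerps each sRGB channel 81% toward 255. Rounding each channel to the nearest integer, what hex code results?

#DBD5DD

#42234B is rgb(66, 35, 75).
An 81% tint moves each channel 81% toward 255:
  R: 66 + 0.81×(255−66) = 66 + 153.09 = 219.09 → 219
  G: 35 + 178.2 = 213.2 → 213
  B: 75 + 0.81×(255−75) = 75 + 145.8 = 220.8 → 221
rgb(219, 213, 221) = #DBD5DD.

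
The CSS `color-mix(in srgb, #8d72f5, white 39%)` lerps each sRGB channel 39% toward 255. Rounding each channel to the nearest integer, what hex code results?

#b9a9f9

#8d72f5 is rgb(141, 114, 245).
A 39% tint moves each channel 39% toward 255:
  R: 141 + 44.46 = 185.46 → 185
  G: 114 + 0.39×(255−114) = 114 + 54.99 = 168.99 → 169
  B: 245 + 3.9 = 248.9 → 249
rgb(185, 169, 249) = #b9a9f9.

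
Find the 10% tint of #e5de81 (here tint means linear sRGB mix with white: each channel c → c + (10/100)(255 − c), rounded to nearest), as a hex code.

#e8e18e

#e5de81 is rgb(229, 222, 129).
Per channel, c → c + 0.1(255 − c):
  R: 229 + 2.6 = 231.6 → 232
  G: 222 + 0.1×(255−222) = 222 + 3.3 = 225.3 → 225
  B: 129 + 12.6 = 141.6 → 142
rgb(232, 225, 142) = #e8e18e.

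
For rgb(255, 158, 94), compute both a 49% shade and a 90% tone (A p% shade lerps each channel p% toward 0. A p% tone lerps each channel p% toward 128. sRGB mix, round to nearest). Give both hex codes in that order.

#825130, #8D837D

49% shade:
  R: 255 + 0.49×(0−255) = 255 − 124.95 = 130.05 → 130
  G: 158 + 0.49×(0−158) = 158 − 77.42 = 80.58 → 81
  B: 94 + 0.49×(0−94) = 94 − 46.06 = 47.94 → 48
  → #825130
90% tone:
  R: 255 + 0.9×(128−255) = 255 − 114.3 = 140.7 → 141
  G: 158 + 0.9×(128−158) = 158 − 27 = 131 → 131
  B: 94 + 0.9×(128−94) = 94 + 30.6 = 124.6 → 125
  → #8D837D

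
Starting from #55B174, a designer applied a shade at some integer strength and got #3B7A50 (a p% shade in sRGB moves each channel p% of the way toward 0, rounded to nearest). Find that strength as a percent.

#55B174 is rgb(85, 177, 116); #3B7A50 is rgb(59, 122, 80).
On the G channel (widest range): 122 ≈ 177 + (p/100)(0 − 177), so p ≈ 100×(122 − 177)/(0 − 177) = -5500/-177 = 31.07.
p = 31 reproduces all three channels after rounding.

31%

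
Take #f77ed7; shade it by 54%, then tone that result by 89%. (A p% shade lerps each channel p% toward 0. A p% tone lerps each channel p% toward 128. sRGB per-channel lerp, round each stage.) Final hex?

#7e787d

#f77ed7 is rgb(247, 126, 215).
Lerp each channel 54% toward 0:
  R: 247 + 0.54×(0−247) = 247 − 133.38 = 113.62 → 114
  G: 126 − 68.04 = 57.96 → 58
  B: 215 − 116.1 = 98.9 → 99
After the shade: rgb(114, 58, 99) = #723a63.
Per channel, c → c + 0.89(128 − c):
  R: 114 + 12.46 = 126.46 → 126
  G: 58 + 0.89×(128−58) = 58 + 62.3 = 120.3 → 120
  B: 99 + 25.81 = 124.81 → 125
rgb(126, 120, 125) = #7e787d.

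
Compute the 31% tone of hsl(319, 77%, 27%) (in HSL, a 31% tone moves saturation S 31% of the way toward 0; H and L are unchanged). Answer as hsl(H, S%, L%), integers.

hsl(319, 53%, 27%)

S moves 31% from 77 toward 0: 77 − 23.87 = 53.13 → 53.
H and L are unchanged.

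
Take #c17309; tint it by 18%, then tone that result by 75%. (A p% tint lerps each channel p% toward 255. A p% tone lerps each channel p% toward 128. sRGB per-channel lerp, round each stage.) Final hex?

#c17309 is rgb(193, 115, 9).
Lerp each channel 18% toward 255:
  R: 193 + 11.16 = 204.16 → 204
  G: 115 + 0.18×(255−115) = 115 + 25.2 = 140.2 → 140
  B: 9 + 0.18×(255−9) = 9 + 44.28 = 53.28 → 53
After the tint: rgb(204, 140, 53) = #cc8c35.
Lerp each channel 75% toward 128:
  R: 204 − 57 = 147 → 147
  G: 140 + 0.75×(128−140) = 140 − 9 = 131 → 131
  B: 53 + 0.75×(128−53) = 53 + 56.25 = 109.25 → 109
rgb(147, 131, 109) = #93836d.

#93836d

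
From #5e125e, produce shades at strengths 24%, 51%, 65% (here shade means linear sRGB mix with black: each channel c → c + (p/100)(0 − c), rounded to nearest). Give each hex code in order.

#470e47, #2e092e, #210621

#5e125e is rgb(94, 18, 94).
24%: (94 − 22.56 = 71.44→71, 18 − 4.32 = 13.68→14, 94 − 22.56 = 71.44→71) → #470e47
51%: (94 − 47.94 = 46.06→46, 18 − 9.18 = 8.82→9, 94 − 47.94 = 46.06→46) → #2e092e
65%: (94 − 61.1 = 32.9→33, 18 − 11.7 = 6.3→6, 94 − 61.1 = 32.9→33) → #210621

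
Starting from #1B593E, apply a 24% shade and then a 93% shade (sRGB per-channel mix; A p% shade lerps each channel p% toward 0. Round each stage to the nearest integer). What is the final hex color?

#1B593E is rgb(27, 89, 62).
A 24% shade moves each channel 24% toward 0:
  R: 27 + 0.24×(0−27) = 27 − 6.48 = 20.52 → 21
  G: 89 + 0.24×(0−89) = 89 − 21.36 = 67.64 → 68
  B: 62 + 0.24×(0−62) = 62 − 14.88 = 47.12 → 47
After the shade: rgb(21, 68, 47) = #15442F.
Per channel, c → c + 0.93(0 − c):
  R: 21 − 19.53 = 1.47 → 1
  G: 68 + 0.93×(0−68) = 68 − 63.24 = 4.76 → 5
  B: 47 − 43.71 = 3.29 → 3
rgb(1, 5, 3) = #010503.

#010503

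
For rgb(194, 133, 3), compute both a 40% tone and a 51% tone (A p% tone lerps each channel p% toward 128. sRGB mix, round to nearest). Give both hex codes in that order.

#A88335, #A08243

40% tone:
  R: 194 + 0.4×(128−194) = 194 − 26.4 = 167.6 → 168
  G: 133 + 0.4×(128−133) = 133 − 2 = 131 → 131
  B: 3 + 50 = 53 → 53
  → #A88335
51% tone:
  R: 194 − 33.66 = 160.34 → 160
  G: 133 − 2.55 = 130.45 → 130
  B: 3 + 63.75 = 66.75 → 67
  → #A08243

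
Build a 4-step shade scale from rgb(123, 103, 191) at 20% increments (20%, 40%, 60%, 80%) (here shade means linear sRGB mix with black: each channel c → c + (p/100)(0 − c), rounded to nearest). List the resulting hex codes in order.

#625299, #4A3E73, #31294C, #191526

20%: (123 − 24.6 = 98.4→98, 103 − 20.6 = 82.4→82, 191 − 38.2 = 152.8→153) → #625299
40%: (123 − 49.2 = 73.8→74, 103 − 41.2 = 61.8→62, 191 − 76.4 = 114.6→115) → #4A3E73
60%: (123 − 73.8 = 49.2→49, 103 − 61.8 = 41.2→41, 191 − 114.6 = 76.4→76) → #31294C
80%: (123 − 98.4 = 24.6→25, 103 − 82.4 = 20.6→21, 191 − 152.8 = 38.2→38) → #191526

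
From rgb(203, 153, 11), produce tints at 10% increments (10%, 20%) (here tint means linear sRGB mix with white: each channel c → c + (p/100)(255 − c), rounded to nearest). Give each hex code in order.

#D0A323, #D5AD3C

10%: (203 + 5.2 = 208.2→208, 153 + 10.2 = 163.2→163, 11 + 24.4 = 35.4→35) → #D0A323
20%: (203 + 10.4 = 213.4→213, 153 + 20.4 = 173.4→173, 11 + 48.8 = 59.8→60) → #D5AD3C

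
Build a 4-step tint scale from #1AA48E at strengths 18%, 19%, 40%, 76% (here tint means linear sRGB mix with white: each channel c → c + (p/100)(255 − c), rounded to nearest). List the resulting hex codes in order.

#43B4A2, #46B5A3, #76C8BB, #C8E9E4

#1AA48E is rgb(26, 164, 142).
18%: (26 + 41.22 = 67.22→67, 164 + 16.38 = 180.38→180, 142 + 20.34 = 162.34→162) → #43B4A2
19%: (26 + 43.51 = 69.51→70, 164 + 17.29 = 181.29→181, 142 + 21.47 = 163.47→163) → #46B5A3
40%: (26 + 91.6 = 117.6→118, 164 + 36.4 = 200.4→200, 142 + 45.2 = 187.2→187) → #76C8BB
76%: (26 + 174.04 = 200.04→200, 164 + 69.16 = 233.16→233, 142 + 85.88 = 227.88→228) → #C8E9E4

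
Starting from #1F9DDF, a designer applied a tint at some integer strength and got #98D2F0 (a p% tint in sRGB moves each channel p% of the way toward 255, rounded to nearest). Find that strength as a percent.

#1F9DDF is rgb(31, 157, 223); #98D2F0 is rgb(152, 210, 240).
On the R channel (widest range): 152 ≈ 31 + (p/100)(255 − 31), so p ≈ 100×(152 − 31)/(255 − 31) = 12100/224 = 54.02.
p = 54 reproduces all three channels after rounding.

54%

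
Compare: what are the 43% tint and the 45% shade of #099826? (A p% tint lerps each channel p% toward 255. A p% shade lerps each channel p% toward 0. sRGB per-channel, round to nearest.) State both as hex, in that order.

#73c483, #055415

#099826 is rgb(9, 152, 38).
43% tint:
  R: 9 + 105.78 = 114.78 → 115
  G: 152 + 44.29 = 196.29 → 196
  B: 38 + 0.43×(255−38) = 38 + 93.31 = 131.31 → 131
  → #73c483
45% shade:
  R: 9 + 0.45×(0−9) = 9 − 4.05 = 4.95 → 5
  G: 152 + 0.45×(0−152) = 152 − 68.4 = 83.6 → 84
  B: 38 − 17.1 = 20.9 → 21
  → #055415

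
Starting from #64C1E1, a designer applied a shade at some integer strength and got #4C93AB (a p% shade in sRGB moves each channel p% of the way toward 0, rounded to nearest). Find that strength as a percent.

24%

#64C1E1 is rgb(100, 193, 225); #4C93AB is rgb(76, 147, 171).
On the B channel (widest range): 171 ≈ 225 + (p/100)(0 − 225), so p ≈ 100×(171 − 225)/(0 − 225) = -5400/-225 = 24.00.
p = 24 reproduces all three channels after rounding.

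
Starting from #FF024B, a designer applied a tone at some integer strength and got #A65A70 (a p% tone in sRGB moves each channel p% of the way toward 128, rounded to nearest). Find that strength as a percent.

#FF024B is rgb(255, 2, 75); #A65A70 is rgb(166, 90, 112).
On the R channel (widest range): 166 ≈ 255 + (p/100)(128 − 255), so p ≈ 100×(166 − 255)/(128 − 255) = -8900/-127 = 70.08.
p = 70 reproduces all three channels after rounding.

70%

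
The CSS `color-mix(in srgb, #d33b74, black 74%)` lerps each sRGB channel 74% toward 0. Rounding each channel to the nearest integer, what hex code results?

#d33b74 is rgb(211, 59, 116).
A 74% shade moves each channel 74% toward 0:
  R: 211 − 156.14 = 54.86 → 55
  G: 59 + 0.74×(0−59) = 59 − 43.66 = 15.34 → 15
  B: 116 + 0.74×(0−116) = 116 − 85.84 = 30.16 → 30
rgb(55, 15, 30) = #370f1e.

#370f1e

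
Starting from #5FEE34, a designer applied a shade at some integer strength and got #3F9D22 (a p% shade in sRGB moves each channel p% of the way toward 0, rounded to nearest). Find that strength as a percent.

#5FEE34 is rgb(95, 238, 52); #3F9D22 is rgb(63, 157, 34).
On the G channel (widest range): 157 ≈ 238 + (p/100)(0 − 238), so p ≈ 100×(157 − 238)/(0 − 238) = -8100/-238 = 34.03.
p = 34 reproduces all three channels after rounding.

34%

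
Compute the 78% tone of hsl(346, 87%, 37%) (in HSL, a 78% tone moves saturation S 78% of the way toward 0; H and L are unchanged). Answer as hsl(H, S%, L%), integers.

hsl(346, 19%, 37%)

S moves 78% from 87 toward 0: 87 − 67.86 = 19.14 → 19.
H and L are unchanged.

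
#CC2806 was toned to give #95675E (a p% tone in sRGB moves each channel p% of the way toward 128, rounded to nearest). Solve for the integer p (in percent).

#CC2806 is rgb(204, 40, 6); #95675E is rgb(149, 103, 94).
On the B channel (widest range): 94 ≈ 6 + (p/100)(128 − 6), so p ≈ 100×(94 − 6)/(128 − 6) = 8800/122 = 72.13.
p = 72 reproduces all three channels after rounding.

72%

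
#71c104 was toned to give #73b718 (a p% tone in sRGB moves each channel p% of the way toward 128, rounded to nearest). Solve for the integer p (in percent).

#71c104 is rgb(113, 193, 4); #73b718 is rgb(115, 183, 24).
On the B channel (widest range): 24 ≈ 4 + (p/100)(128 − 4), so p ≈ 100×(24 − 4)/(128 − 4) = 2000/124 = 16.13.
p = 16 reproduces all three channels after rounding.

16%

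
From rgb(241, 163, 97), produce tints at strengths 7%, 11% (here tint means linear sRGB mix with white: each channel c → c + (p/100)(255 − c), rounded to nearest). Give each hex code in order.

7%: (241 + 0.98 = 241.98→242, 163 + 6.44 = 169.44→169, 97 + 11.06 = 108.06→108) → #f2a96c
11%: (241 + 1.54 = 242.54→243, 163 + 10.12 = 173.12→173, 97 + 17.38 = 114.38→114) → #f3ad72

#f2a96c, #f3ad72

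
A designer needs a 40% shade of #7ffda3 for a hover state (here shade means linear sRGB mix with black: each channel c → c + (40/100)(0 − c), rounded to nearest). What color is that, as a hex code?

#4c9862

#7ffda3 is rgb(127, 253, 163).
Lerp each channel 40% toward 0:
  R: 127 + 0.4×(0−127) = 127 − 50.8 = 76.2 → 76
  G: 253 + 0.4×(0−253) = 253 − 101.2 = 151.8 → 152
  B: 163 + 0.4×(0−163) = 163 − 65.2 = 97.8 → 98
rgb(76, 152, 98) = #4c9862.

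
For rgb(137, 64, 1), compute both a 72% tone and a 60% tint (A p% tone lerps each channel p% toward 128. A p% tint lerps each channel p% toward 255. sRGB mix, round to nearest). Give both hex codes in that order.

72% tone:
  R: 137 − 6.48 = 130.52 → 131
  G: 64 + 0.72×(128−64) = 64 + 46.08 = 110.08 → 110
  B: 1 + 91.44 = 92.44 → 92
  → #836E5C
60% tint:
  R: 137 + 0.6×(255−137) = 137 + 70.8 = 207.8 → 208
  G: 64 + 0.6×(255−64) = 64 + 114.6 = 178.6 → 179
  B: 1 + 0.6×(255−1) = 1 + 152.4 = 153.4 → 153
  → #D0B399

#836E5C, #D0B399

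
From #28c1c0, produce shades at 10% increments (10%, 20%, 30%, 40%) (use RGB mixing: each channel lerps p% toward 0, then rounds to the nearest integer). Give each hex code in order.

#24aead, #209a9a, #1c8786, #187473

#28c1c0 is rgb(40, 193, 192).
10%: (40 − 4 = 36→36, 193 − 19.3 = 173.7→174, 192 − 19.2 = 172.8→173) → #24aead
20%: (40 − 8 = 32→32, 193 − 38.6 = 154.4→154, 192 − 38.4 = 153.6→154) → #209a9a
30%: (40 − 12 = 28→28, 193 − 57.9 = 135.1→135, 192 − 57.6 = 134.4→134) → #1c8786
40%: (40 − 16 = 24→24, 193 − 77.2 = 115.8→116, 192 − 76.8 = 115.2→115) → #187473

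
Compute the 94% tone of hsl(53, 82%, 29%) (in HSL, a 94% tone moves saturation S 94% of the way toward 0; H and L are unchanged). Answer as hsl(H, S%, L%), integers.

S moves 94% from 82 toward 0: 82 − 77.08 = 4.92 → 5.
H and L are unchanged.

hsl(53, 5%, 29%)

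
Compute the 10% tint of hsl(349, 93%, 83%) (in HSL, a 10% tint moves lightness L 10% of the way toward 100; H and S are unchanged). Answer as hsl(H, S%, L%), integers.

hsl(349, 93%, 85%)

L moves 10% from 83 toward 100: 83 + 1.7 = 84.7 → 85.
H and S are unchanged.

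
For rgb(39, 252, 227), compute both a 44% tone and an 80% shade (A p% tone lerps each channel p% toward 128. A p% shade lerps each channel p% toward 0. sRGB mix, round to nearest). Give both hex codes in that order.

#4EC5B7, #08322D

44% tone:
  R: 39 + 0.44×(128−39) = 39 + 39.16 = 78.16 → 78
  G: 252 − 54.56 = 197.44 → 197
  B: 227 + 0.44×(128−227) = 227 − 43.56 = 183.44 → 183
  → #4EC5B7
80% shade:
  R: 39 − 31.2 = 7.8 → 8
  G: 252 + 0.8×(0−252) = 252 − 201.6 = 50.4 → 50
  B: 227 − 181.6 = 45.4 → 45
  → #08322D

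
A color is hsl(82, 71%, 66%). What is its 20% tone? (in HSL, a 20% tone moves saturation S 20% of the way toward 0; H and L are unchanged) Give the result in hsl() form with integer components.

hsl(82, 57%, 66%)

S moves 20% from 71 toward 0: 71 − 14.2 = 56.8 → 57.
H and L are unchanged.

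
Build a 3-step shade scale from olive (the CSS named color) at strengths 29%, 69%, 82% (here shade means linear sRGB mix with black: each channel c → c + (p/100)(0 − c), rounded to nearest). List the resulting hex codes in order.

#5B5B00, #282800, #171700

CSS olive is rgb(128, 128, 0).
29%: (128 − 37.12 = 90.88→91, 128 − 37.12 = 90.88→91, 0→0) → #5B5B00
69%: (128 − 88.32 = 39.68→40, 128 − 88.32 = 39.68→40, 0→0) → #282800
82%: (128 − 104.96 = 23.04→23, 128 − 104.96 = 23.04→23, 0→0) → #171700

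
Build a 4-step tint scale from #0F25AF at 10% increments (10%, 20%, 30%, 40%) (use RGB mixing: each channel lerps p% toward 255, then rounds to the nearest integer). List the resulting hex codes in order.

#0F25AF is rgb(15, 37, 175).
10%: (15 + 24 = 39→39, 37 + 21.8 = 58.8→59, 175 + 8 = 183→183) → #273BB7
20%: (15 + 48 = 63→63, 37 + 43.6 = 80.6→81, 175 + 16 = 191→191) → #3F51BF
30%: (15 + 72 = 87→87, 37 + 65.4 = 102.4→102, 175 + 24 = 199→199) → #5766C7
40%: (15 + 96 = 111→111, 37 + 87.2 = 124.2→124, 175 + 32 = 207→207) → #6F7CCF

#273BB7, #3F51BF, #5766C7, #6F7CCF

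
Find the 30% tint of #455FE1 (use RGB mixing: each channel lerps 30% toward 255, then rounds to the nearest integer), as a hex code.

#455FE1 is rgb(69, 95, 225).
Per channel, c → c + 0.3(255 − c):
  R: 69 + 0.3×(255−69) = 69 + 55.8 = 124.8 → 125
  G: 95 + 48 = 143 → 143
  B: 225 + 0.3×(255−225) = 225 + 9 = 234 → 234
rgb(125, 143, 234) = #7D8FEA.

#7D8FEA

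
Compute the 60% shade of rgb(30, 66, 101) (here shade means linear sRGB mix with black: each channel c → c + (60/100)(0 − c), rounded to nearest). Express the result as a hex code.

#0C1A28

Lerp each channel 60% toward 0:
  R: 30 − 18 = 12 → 12
  G: 66 + 0.6×(0−66) = 66 − 39.6 = 26.4 → 26
  B: 101 + 0.6×(0−101) = 101 − 60.6 = 40.4 → 40
rgb(12, 26, 40) = #0C1A28.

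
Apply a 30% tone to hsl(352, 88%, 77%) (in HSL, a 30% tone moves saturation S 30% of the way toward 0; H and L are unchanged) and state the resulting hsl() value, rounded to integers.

S moves 30% from 88 toward 0: 88 − 26.4 = 61.6 → 62.
H and L are unchanged.

hsl(352, 62%, 77%)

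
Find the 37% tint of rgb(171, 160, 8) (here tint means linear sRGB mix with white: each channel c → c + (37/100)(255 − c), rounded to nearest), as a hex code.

#CAC363

Per channel, c → c + 0.37(255 − c):
  R: 171 + 31.08 = 202.08 → 202
  G: 160 + 0.37×(255−160) = 160 + 35.15 = 195.15 → 195
  B: 8 + 0.37×(255−8) = 8 + 91.39 = 99.39 → 99
rgb(202, 195, 99) = #CAC363.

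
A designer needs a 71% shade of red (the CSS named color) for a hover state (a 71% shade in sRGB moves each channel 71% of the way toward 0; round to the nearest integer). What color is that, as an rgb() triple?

CSS red is rgb(255, 0, 0).
Lerp each channel 71% toward 0:
  R: 255 + 0.71×(0−255) = 255 − 181.05 = 73.95 → 74
  G: 0 + 0 = 0 → 0
  B: 0 + 0.71×(0−0) = 0 + 0 = 0 → 0

rgb(74, 0, 0)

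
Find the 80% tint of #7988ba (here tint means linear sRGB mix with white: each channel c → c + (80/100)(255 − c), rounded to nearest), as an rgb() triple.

#7988ba is rgb(121, 136, 186).
Lerp each channel 80% toward 255:
  R: 121 + 0.8×(255−121) = 121 + 107.2 = 228.2 → 228
  G: 136 + 0.8×(255−136) = 136 + 95.2 = 231.2 → 231
  B: 186 + 0.8×(255−186) = 186 + 55.2 = 241.2 → 241

rgb(228, 231, 241)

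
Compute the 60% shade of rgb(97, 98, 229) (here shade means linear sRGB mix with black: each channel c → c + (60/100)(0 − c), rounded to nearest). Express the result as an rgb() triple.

A 60% shade moves each channel 60% toward 0:
  R: 97 − 58.2 = 38.8 → 39
  G: 98 + 0.6×(0−98) = 98 − 58.8 = 39.2 → 39
  B: 229 + 0.6×(0−229) = 229 − 137.4 = 91.6 → 92

rgb(39, 39, 92)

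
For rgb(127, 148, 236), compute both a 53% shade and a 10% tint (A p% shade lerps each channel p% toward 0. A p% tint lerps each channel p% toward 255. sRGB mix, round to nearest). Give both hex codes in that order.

#3c466f, #8c9fee

53% shade:
  R: 127 − 67.31 = 59.69 → 60
  G: 148 + 0.53×(0−148) = 148 − 78.44 = 69.56 → 70
  B: 236 + 0.53×(0−236) = 236 − 125.08 = 110.92 → 111
  → #3c466f
10% tint:
  R: 127 + 12.8 = 139.8 → 140
  G: 148 + 10.7 = 158.7 → 159
  B: 236 + 0.1×(255−236) = 236 + 1.9 = 237.9 → 238
  → #8c9fee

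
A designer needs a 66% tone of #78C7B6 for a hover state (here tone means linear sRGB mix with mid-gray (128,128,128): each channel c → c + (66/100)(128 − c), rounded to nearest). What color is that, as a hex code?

#78C7B6 is rgb(120, 199, 182).
Per channel, c → c + 0.66(128 − c):
  R: 120 + 0.66×(128−120) = 120 + 5.28 = 125.28 → 125
  G: 199 − 46.86 = 152.14 → 152
  B: 182 + 0.66×(128−182) = 182 − 35.64 = 146.36 → 146
rgb(125, 152, 146) = #7D9892.

#7D9892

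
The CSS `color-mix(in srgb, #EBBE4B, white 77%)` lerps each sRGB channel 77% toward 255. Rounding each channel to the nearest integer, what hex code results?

#FAF0D6

#EBBE4B is rgb(235, 190, 75).
Per channel, c → c + 0.77(255 − c):
  R: 235 + 15.4 = 250.4 → 250
  G: 190 + 50.05 = 240.05 → 240
  B: 75 + 0.77×(255−75) = 75 + 138.6 = 213.6 → 214
rgb(250, 240, 214) = #FAF0D6.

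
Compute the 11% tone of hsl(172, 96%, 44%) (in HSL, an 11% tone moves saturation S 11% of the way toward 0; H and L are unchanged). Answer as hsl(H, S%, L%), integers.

S moves 11% from 96 toward 0: 96 − 10.56 = 85.44 → 85.
H and L are unchanged.

hsl(172, 85%, 44%)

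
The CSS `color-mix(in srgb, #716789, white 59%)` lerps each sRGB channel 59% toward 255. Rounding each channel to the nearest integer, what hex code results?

#C5C1CF

#716789 is rgb(113, 103, 137).
Per channel, c → c + 0.59(255 − c):
  R: 113 + 0.59×(255−113) = 113 + 83.78 = 196.78 → 197
  G: 103 + 0.59×(255−103) = 103 + 89.68 = 192.68 → 193
  B: 137 + 69.62 = 206.62 → 207
rgb(197, 193, 207) = #C5C1CF.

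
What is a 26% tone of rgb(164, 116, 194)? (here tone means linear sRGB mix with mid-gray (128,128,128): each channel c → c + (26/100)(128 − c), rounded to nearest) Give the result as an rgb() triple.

A 26% tone moves each channel 26% toward 128:
  R: 164 + 0.26×(128−164) = 164 − 9.36 = 154.64 → 155
  G: 116 + 3.12 = 119.12 → 119
  B: 194 + 0.26×(128−194) = 194 − 17.16 = 176.84 → 177

rgb(155, 119, 177)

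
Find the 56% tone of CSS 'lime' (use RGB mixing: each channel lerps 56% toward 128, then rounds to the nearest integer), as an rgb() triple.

CSS lime is rgb(0, 255, 0).
Per channel, c → c + 0.56(128 − c):
  R: 0 + 71.68 = 71.68 → 72
  G: 255 + 0.56×(128−255) = 255 − 71.12 = 183.88 → 184
  B: 0 + 0.56×(128−0) = 0 + 71.68 = 71.68 → 72

rgb(72, 184, 72)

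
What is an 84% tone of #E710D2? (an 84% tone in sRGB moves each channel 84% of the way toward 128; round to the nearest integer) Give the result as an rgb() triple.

rgb(144, 110, 141)

#E710D2 is rgb(231, 16, 210).
Lerp each channel 84% toward 128:
  R: 231 − 86.52 = 144.48 → 144
  G: 16 + 0.84×(128−16) = 16 + 94.08 = 110.08 → 110
  B: 210 − 68.88 = 141.12 → 141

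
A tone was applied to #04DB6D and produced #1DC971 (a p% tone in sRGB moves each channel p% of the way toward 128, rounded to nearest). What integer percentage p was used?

#04DB6D is rgb(4, 219, 109); #1DC971 is rgb(29, 201, 113).
On the R channel (widest range): 29 ≈ 4 + (p/100)(128 − 4), so p ≈ 100×(29 − 4)/(128 − 4) = 2500/124 = 20.16.
p = 20 reproduces all three channels after rounding.

20%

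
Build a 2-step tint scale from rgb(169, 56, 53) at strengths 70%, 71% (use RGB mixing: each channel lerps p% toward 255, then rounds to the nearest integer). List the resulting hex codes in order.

70%: (169 + 60.2 = 229.2→229, 56 + 139.3 = 195.3→195, 53 + 141.4 = 194.4→194) → #e5c3c2
71%: (169 + 61.06 = 230.06→230, 56 + 141.29 = 197.29→197, 53 + 143.42 = 196.42→196) → #e6c5c4

#e5c3c2, #e6c5c4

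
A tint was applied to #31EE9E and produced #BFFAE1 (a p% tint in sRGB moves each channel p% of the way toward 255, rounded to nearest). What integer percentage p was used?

#31EE9E is rgb(49, 238, 158); #BFFAE1 is rgb(191, 250, 225).
On the R channel (widest range): 191 ≈ 49 + (p/100)(255 − 49), so p ≈ 100×(191 − 49)/(255 − 49) = 14200/206 = 68.93.
p = 69 reproduces all three channels after rounding.

69%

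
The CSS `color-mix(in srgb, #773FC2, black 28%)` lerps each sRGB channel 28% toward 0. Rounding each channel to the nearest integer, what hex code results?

#562D8C

#773FC2 is rgb(119, 63, 194).
A 28% shade moves each channel 28% toward 0:
  R: 119 + 0.28×(0−119) = 119 − 33.32 = 85.68 → 86
  G: 63 + 0.28×(0−63) = 63 − 17.64 = 45.36 → 45
  B: 194 + 0.28×(0−194) = 194 − 54.32 = 139.68 → 140
rgb(86, 45, 140) = #562D8C.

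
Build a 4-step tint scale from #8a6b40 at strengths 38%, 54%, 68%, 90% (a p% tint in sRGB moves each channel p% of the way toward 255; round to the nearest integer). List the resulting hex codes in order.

#8a6b40 is rgb(138, 107, 64).
38%: (138 + 44.46 = 182.46→182, 107 + 56.24 = 163.24→163, 64 + 72.58 = 136.58→137) → #b6a389
54%: (138 + 63.18 = 201.18→201, 107 + 79.92 = 186.92→187, 64 + 103.14 = 167.14→167) → #c9bba7
68%: (138 + 79.56 = 217.56→218, 107 + 100.64 = 207.64→208, 64 + 129.88 = 193.88→194) → #dad0c2
90%: (138 + 105.3 = 243.3→243, 107 + 133.2 = 240.2→240, 64 + 171.9 = 235.9→236) → #f3f0ec

#b6a389, #c9bba7, #dad0c2, #f3f0ec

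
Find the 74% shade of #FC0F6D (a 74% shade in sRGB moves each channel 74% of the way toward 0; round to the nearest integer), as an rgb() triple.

rgb(66, 4, 28)

#FC0F6D is rgb(252, 15, 109).
Per channel, c → c + 0.74(0 − c):
  R: 252 + 0.74×(0−252) = 252 − 186.48 = 65.52 → 66
  G: 15 + 0.74×(0−15) = 15 − 11.1 = 3.9 → 4
  B: 109 + 0.74×(0−109) = 109 − 80.66 = 28.34 → 28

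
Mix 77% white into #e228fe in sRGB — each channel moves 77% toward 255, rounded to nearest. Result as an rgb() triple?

rgb(248, 206, 255)

#e228fe is rgb(226, 40, 254).
Lerp each channel 77% toward 255:
  R: 226 + 0.77×(255−226) = 226 + 22.33 = 248.33 → 248
  G: 40 + 0.77×(255−40) = 40 + 165.55 = 205.55 → 206
  B: 254 + 0.77 = 254.77 → 255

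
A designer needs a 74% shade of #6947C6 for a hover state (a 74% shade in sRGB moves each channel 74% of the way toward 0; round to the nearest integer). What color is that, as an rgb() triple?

rgb(27, 18, 51)

#6947C6 is rgb(105, 71, 198).
Lerp each channel 74% toward 0:
  R: 105 + 0.74×(0−105) = 105 − 77.7 = 27.3 → 27
  G: 71 + 0.74×(0−71) = 71 − 52.54 = 18.46 → 18
  B: 198 + 0.74×(0−198) = 198 − 146.52 = 51.48 → 51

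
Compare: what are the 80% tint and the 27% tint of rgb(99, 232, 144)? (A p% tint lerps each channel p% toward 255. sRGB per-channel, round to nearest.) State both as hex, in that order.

80% tint:
  R: 99 + 124.8 = 223.8 → 224
  G: 232 + 0.8×(255−232) = 232 + 18.4 = 250.4 → 250
  B: 144 + 0.8×(255−144) = 144 + 88.8 = 232.8 → 233
  → #e0fae9
27% tint:
  R: 99 + 0.27×(255−99) = 99 + 42.12 = 141.12 → 141
  G: 232 + 0.27×(255−232) = 232 + 6.21 = 238.21 → 238
  B: 144 + 0.27×(255−144) = 144 + 29.97 = 173.97 → 174
  → #8deeae

#e0fae9, #8deeae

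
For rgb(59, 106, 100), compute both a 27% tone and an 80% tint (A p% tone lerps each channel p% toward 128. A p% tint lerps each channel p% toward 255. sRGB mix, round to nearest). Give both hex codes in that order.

27% tone:
  R: 59 + 0.27×(128−59) = 59 + 18.63 = 77.63 → 78
  G: 106 + 5.94 = 111.94 → 112
  B: 100 + 7.56 = 107.56 → 108
  → #4E706C
80% tint:
  R: 59 + 0.8×(255−59) = 59 + 156.8 = 215.8 → 216
  G: 106 + 0.8×(255−106) = 106 + 119.2 = 225.2 → 225
  B: 100 + 0.8×(255−100) = 100 + 124 = 224 → 224
  → #D8E1E0

#4E706C, #D8E1E0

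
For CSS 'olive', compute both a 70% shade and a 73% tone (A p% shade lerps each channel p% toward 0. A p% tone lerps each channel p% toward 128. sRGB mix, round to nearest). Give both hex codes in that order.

CSS olive is rgb(128, 128, 0).
70% shade:
  R: 128 − 89.6 = 38.4 → 38
  G: 128 + 0.7×(0−128) = 128 − 89.6 = 38.4 → 38
  B: 0 + 0 = 0 → 0
  → #262600
73% tone:
  R: 128 + 0 = 128 → 128
  G: 128 + 0 = 128 → 128
  B: 0 + 0.73×(128−0) = 0 + 93.44 = 93.44 → 93
  → #80805d

#262600, #80805d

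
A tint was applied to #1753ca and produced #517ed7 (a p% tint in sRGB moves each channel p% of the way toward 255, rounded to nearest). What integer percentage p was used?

25%

#1753ca is rgb(23, 83, 202); #517ed7 is rgb(81, 126, 215).
On the R channel (widest range): 81 ≈ 23 + (p/100)(255 − 23), so p ≈ 100×(81 − 23)/(255 − 23) = 5800/232 = 25.00.
p = 25 reproduces all three channels after rounding.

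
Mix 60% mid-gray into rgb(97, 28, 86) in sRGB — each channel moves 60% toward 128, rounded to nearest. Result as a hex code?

#74586f

Lerp each channel 60% toward 128:
  R: 97 + 18.6 = 115.6 → 116
  G: 28 + 0.6×(128−28) = 28 + 60 = 88 → 88
  B: 86 + 0.6×(128−86) = 86 + 25.2 = 111.2 → 111
rgb(116, 88, 111) = #74586f.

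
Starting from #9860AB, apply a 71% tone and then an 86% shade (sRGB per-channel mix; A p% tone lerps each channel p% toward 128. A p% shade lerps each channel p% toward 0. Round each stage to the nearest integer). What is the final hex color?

#131114

#9860AB is rgb(152, 96, 171).
Lerp each channel 71% toward 128:
  R: 152 + 0.71×(128−152) = 152 − 17.04 = 134.96 → 135
  G: 96 + 0.71×(128−96) = 96 + 22.72 = 118.72 → 119
  B: 171 − 30.53 = 140.47 → 140
After the tone: rgb(135, 119, 140) = #87778C.
Per channel, c → c + 0.86(0 − c):
  R: 135 + 0.86×(0−135) = 135 − 116.1 = 18.9 → 19
  G: 119 + 0.86×(0−119) = 119 − 102.34 = 16.66 → 17
  B: 140 − 120.4 = 19.6 → 20
rgb(19, 17, 20) = #131114.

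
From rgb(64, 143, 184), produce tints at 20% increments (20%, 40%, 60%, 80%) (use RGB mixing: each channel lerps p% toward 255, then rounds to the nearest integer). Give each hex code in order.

20%: (64 + 38.2 = 102.2→102, 143 + 22.4 = 165.4→165, 184 + 14.2 = 198.2→198) → #66a5c6
40%: (64 + 76.4 = 140.4→140, 143 + 44.8 = 187.8→188, 184 + 28.4 = 212.4→212) → #8cbcd4
60%: (64 + 114.6 = 178.6→179, 143 + 67.2 = 210.2→210, 184 + 42.6 = 226.6→227) → #b3d2e3
80%: (64 + 152.8 = 216.8→217, 143 + 89.6 = 232.6→233, 184 + 56.8 = 240.8→241) → #d9e9f1

#66a5c6, #8cbcd4, #b3d2e3, #d9e9f1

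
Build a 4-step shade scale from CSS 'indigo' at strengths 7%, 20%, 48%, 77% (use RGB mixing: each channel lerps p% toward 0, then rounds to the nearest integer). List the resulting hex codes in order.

#460079, #3C0068, #270044, #11001E

CSS indigo is rgb(75, 0, 130).
7%: (75 − 5.25 = 69.75→70, 0→0, 130 − 9.1 = 120.9→121) → #460079
20%: (75 − 15 = 60→60, 0→0, 130 − 26 = 104→104) → #3C0068
48%: (75 − 36 = 39→39, 0→0, 130 − 62.4 = 67.6→68) → #270044
77%: (75 − 57.75 = 17.25→17, 0→0, 130 − 100.1 = 29.9→30) → #11001E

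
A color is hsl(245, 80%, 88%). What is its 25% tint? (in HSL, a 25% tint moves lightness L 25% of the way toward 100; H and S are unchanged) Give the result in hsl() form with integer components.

L moves 25% from 88 toward 100: 88 + 3 = 91 → 91.
H and S are unchanged.

hsl(245, 80%, 91%)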